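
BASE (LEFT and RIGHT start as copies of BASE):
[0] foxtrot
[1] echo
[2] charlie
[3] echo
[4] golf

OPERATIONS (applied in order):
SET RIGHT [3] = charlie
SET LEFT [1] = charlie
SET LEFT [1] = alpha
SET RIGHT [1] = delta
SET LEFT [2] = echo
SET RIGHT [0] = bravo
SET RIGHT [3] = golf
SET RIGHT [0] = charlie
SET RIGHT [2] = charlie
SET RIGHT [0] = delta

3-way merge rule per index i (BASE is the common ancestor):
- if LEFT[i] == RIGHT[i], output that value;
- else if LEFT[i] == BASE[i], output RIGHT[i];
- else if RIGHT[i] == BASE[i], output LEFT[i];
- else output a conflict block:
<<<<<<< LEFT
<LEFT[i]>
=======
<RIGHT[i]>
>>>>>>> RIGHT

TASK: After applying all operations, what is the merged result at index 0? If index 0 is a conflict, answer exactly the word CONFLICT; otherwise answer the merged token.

Final LEFT:  [foxtrot, alpha, echo, echo, golf]
Final RIGHT: [delta, delta, charlie, golf, golf]
i=0: L=foxtrot=BASE, R=delta -> take RIGHT -> delta
i=1: BASE=echo L=alpha R=delta all differ -> CONFLICT
i=2: L=echo, R=charlie=BASE -> take LEFT -> echo
i=3: L=echo=BASE, R=golf -> take RIGHT -> golf
i=4: L=golf R=golf -> agree -> golf
Index 0 -> delta

Answer: delta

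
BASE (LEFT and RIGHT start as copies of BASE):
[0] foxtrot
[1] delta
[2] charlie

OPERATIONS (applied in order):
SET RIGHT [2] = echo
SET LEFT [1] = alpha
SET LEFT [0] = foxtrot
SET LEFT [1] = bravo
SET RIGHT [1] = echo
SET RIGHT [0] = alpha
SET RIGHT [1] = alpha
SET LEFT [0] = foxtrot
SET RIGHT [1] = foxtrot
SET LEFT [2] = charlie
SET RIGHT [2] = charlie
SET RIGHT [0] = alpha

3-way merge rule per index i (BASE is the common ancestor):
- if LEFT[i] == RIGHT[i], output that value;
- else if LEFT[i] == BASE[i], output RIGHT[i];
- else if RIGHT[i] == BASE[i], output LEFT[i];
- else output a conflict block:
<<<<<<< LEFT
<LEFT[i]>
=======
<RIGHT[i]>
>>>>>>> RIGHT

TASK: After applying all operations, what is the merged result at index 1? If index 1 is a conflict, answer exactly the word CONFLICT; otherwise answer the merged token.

Final LEFT:  [foxtrot, bravo, charlie]
Final RIGHT: [alpha, foxtrot, charlie]
i=0: L=foxtrot=BASE, R=alpha -> take RIGHT -> alpha
i=1: BASE=delta L=bravo R=foxtrot all differ -> CONFLICT
i=2: L=charlie R=charlie -> agree -> charlie
Index 1 -> CONFLICT

Answer: CONFLICT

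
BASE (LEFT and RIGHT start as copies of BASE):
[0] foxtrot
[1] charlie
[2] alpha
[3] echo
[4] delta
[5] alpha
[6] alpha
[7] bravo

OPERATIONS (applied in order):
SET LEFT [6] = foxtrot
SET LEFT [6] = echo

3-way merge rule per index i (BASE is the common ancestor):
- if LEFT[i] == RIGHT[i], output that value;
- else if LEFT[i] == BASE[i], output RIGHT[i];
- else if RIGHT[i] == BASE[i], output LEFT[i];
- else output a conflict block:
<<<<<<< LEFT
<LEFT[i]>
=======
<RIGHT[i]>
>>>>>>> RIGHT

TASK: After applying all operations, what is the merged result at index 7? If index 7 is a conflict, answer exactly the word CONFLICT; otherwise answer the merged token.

Final LEFT:  [foxtrot, charlie, alpha, echo, delta, alpha, echo, bravo]
Final RIGHT: [foxtrot, charlie, alpha, echo, delta, alpha, alpha, bravo]
i=0: L=foxtrot R=foxtrot -> agree -> foxtrot
i=1: L=charlie R=charlie -> agree -> charlie
i=2: L=alpha R=alpha -> agree -> alpha
i=3: L=echo R=echo -> agree -> echo
i=4: L=delta R=delta -> agree -> delta
i=5: L=alpha R=alpha -> agree -> alpha
i=6: L=echo, R=alpha=BASE -> take LEFT -> echo
i=7: L=bravo R=bravo -> agree -> bravo
Index 7 -> bravo

Answer: bravo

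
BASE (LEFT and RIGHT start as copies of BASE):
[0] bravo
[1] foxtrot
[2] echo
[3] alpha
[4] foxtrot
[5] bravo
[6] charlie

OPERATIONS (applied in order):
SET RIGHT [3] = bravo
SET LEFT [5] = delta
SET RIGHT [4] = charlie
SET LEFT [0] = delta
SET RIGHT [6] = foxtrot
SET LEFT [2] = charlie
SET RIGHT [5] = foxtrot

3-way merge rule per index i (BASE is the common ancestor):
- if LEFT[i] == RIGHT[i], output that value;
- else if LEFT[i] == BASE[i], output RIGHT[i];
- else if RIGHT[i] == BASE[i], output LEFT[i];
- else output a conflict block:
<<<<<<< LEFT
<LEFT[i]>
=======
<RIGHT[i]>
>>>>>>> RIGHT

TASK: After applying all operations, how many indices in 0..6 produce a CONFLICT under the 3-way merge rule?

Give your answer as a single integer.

Answer: 1

Derivation:
Final LEFT:  [delta, foxtrot, charlie, alpha, foxtrot, delta, charlie]
Final RIGHT: [bravo, foxtrot, echo, bravo, charlie, foxtrot, foxtrot]
i=0: L=delta, R=bravo=BASE -> take LEFT -> delta
i=1: L=foxtrot R=foxtrot -> agree -> foxtrot
i=2: L=charlie, R=echo=BASE -> take LEFT -> charlie
i=3: L=alpha=BASE, R=bravo -> take RIGHT -> bravo
i=4: L=foxtrot=BASE, R=charlie -> take RIGHT -> charlie
i=5: BASE=bravo L=delta R=foxtrot all differ -> CONFLICT
i=6: L=charlie=BASE, R=foxtrot -> take RIGHT -> foxtrot
Conflict count: 1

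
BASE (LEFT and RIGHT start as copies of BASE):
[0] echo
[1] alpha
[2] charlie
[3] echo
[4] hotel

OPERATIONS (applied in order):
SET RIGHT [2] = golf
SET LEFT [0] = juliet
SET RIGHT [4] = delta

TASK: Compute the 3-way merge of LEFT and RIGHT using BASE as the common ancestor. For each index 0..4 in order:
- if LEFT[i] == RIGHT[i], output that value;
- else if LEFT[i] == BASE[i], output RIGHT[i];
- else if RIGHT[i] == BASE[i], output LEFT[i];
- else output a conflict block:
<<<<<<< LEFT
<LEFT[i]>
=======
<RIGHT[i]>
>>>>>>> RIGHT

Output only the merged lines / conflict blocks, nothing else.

Answer: juliet
alpha
golf
echo
delta

Derivation:
Final LEFT:  [juliet, alpha, charlie, echo, hotel]
Final RIGHT: [echo, alpha, golf, echo, delta]
i=0: L=juliet, R=echo=BASE -> take LEFT -> juliet
i=1: L=alpha R=alpha -> agree -> alpha
i=2: L=charlie=BASE, R=golf -> take RIGHT -> golf
i=3: L=echo R=echo -> agree -> echo
i=4: L=hotel=BASE, R=delta -> take RIGHT -> delta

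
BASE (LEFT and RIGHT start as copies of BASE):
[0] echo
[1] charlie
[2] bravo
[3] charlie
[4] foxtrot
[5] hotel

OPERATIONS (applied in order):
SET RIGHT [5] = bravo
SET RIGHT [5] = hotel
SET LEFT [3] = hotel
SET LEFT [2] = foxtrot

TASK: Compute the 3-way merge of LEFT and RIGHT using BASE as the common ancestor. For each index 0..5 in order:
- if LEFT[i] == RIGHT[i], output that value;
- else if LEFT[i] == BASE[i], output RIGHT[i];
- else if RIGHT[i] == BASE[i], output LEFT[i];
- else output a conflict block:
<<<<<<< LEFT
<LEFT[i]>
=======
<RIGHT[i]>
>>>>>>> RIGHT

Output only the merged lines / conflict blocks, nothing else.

Answer: echo
charlie
foxtrot
hotel
foxtrot
hotel

Derivation:
Final LEFT:  [echo, charlie, foxtrot, hotel, foxtrot, hotel]
Final RIGHT: [echo, charlie, bravo, charlie, foxtrot, hotel]
i=0: L=echo R=echo -> agree -> echo
i=1: L=charlie R=charlie -> agree -> charlie
i=2: L=foxtrot, R=bravo=BASE -> take LEFT -> foxtrot
i=3: L=hotel, R=charlie=BASE -> take LEFT -> hotel
i=4: L=foxtrot R=foxtrot -> agree -> foxtrot
i=5: L=hotel R=hotel -> agree -> hotel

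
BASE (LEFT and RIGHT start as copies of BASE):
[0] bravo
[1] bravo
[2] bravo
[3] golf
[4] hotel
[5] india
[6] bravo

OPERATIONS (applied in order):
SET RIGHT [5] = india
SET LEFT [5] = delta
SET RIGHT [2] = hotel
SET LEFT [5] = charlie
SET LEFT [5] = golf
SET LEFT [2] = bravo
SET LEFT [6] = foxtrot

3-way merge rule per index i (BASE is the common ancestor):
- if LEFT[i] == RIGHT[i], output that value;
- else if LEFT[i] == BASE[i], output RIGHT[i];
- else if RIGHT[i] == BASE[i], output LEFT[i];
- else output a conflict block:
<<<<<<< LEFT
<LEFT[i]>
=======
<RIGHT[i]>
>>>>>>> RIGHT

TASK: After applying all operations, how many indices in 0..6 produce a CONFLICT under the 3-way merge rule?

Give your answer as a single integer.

Answer: 0

Derivation:
Final LEFT:  [bravo, bravo, bravo, golf, hotel, golf, foxtrot]
Final RIGHT: [bravo, bravo, hotel, golf, hotel, india, bravo]
i=0: L=bravo R=bravo -> agree -> bravo
i=1: L=bravo R=bravo -> agree -> bravo
i=2: L=bravo=BASE, R=hotel -> take RIGHT -> hotel
i=3: L=golf R=golf -> agree -> golf
i=4: L=hotel R=hotel -> agree -> hotel
i=5: L=golf, R=india=BASE -> take LEFT -> golf
i=6: L=foxtrot, R=bravo=BASE -> take LEFT -> foxtrot
Conflict count: 0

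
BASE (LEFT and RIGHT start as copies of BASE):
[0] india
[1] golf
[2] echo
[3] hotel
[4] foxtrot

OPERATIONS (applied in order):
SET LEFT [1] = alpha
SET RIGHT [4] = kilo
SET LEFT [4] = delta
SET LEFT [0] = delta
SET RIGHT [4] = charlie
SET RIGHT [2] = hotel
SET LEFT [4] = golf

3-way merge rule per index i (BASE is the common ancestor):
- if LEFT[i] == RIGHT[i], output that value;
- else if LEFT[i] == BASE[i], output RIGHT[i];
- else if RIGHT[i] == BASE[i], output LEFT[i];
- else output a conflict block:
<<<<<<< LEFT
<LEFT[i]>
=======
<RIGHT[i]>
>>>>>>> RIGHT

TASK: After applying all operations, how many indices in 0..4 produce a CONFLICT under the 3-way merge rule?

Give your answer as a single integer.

Final LEFT:  [delta, alpha, echo, hotel, golf]
Final RIGHT: [india, golf, hotel, hotel, charlie]
i=0: L=delta, R=india=BASE -> take LEFT -> delta
i=1: L=alpha, R=golf=BASE -> take LEFT -> alpha
i=2: L=echo=BASE, R=hotel -> take RIGHT -> hotel
i=3: L=hotel R=hotel -> agree -> hotel
i=4: BASE=foxtrot L=golf R=charlie all differ -> CONFLICT
Conflict count: 1

Answer: 1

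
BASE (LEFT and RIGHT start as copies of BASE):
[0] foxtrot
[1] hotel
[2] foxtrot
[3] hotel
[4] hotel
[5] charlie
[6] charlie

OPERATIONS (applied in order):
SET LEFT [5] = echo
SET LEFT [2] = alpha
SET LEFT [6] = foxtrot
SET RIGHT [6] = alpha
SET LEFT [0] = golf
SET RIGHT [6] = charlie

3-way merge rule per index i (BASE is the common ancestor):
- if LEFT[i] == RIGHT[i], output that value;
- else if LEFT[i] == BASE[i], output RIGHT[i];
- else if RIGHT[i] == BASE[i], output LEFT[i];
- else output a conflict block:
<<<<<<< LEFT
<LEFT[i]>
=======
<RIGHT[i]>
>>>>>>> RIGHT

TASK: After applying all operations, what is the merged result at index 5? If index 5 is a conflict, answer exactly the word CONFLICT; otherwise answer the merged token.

Final LEFT:  [golf, hotel, alpha, hotel, hotel, echo, foxtrot]
Final RIGHT: [foxtrot, hotel, foxtrot, hotel, hotel, charlie, charlie]
i=0: L=golf, R=foxtrot=BASE -> take LEFT -> golf
i=1: L=hotel R=hotel -> agree -> hotel
i=2: L=alpha, R=foxtrot=BASE -> take LEFT -> alpha
i=3: L=hotel R=hotel -> agree -> hotel
i=4: L=hotel R=hotel -> agree -> hotel
i=5: L=echo, R=charlie=BASE -> take LEFT -> echo
i=6: L=foxtrot, R=charlie=BASE -> take LEFT -> foxtrot
Index 5 -> echo

Answer: echo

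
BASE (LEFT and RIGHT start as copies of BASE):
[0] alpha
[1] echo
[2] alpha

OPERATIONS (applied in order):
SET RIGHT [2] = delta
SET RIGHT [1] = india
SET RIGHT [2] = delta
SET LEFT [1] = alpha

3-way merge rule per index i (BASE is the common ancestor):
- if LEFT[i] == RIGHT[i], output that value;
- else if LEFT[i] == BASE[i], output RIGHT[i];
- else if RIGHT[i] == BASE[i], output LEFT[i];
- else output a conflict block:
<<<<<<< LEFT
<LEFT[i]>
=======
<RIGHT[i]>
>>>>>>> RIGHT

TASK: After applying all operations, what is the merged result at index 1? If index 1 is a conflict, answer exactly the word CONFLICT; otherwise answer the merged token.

Answer: CONFLICT

Derivation:
Final LEFT:  [alpha, alpha, alpha]
Final RIGHT: [alpha, india, delta]
i=0: L=alpha R=alpha -> agree -> alpha
i=1: BASE=echo L=alpha R=india all differ -> CONFLICT
i=2: L=alpha=BASE, R=delta -> take RIGHT -> delta
Index 1 -> CONFLICT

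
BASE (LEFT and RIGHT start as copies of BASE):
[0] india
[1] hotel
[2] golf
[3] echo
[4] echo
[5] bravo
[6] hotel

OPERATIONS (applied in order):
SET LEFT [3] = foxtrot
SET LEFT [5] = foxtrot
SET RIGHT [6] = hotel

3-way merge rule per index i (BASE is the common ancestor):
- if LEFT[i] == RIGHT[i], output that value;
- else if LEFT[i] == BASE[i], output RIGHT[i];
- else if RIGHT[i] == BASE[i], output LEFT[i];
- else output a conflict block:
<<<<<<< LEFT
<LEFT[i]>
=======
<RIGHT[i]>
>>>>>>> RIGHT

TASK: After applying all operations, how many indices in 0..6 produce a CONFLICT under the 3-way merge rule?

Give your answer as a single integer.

Final LEFT:  [india, hotel, golf, foxtrot, echo, foxtrot, hotel]
Final RIGHT: [india, hotel, golf, echo, echo, bravo, hotel]
i=0: L=india R=india -> agree -> india
i=1: L=hotel R=hotel -> agree -> hotel
i=2: L=golf R=golf -> agree -> golf
i=3: L=foxtrot, R=echo=BASE -> take LEFT -> foxtrot
i=4: L=echo R=echo -> agree -> echo
i=5: L=foxtrot, R=bravo=BASE -> take LEFT -> foxtrot
i=6: L=hotel R=hotel -> agree -> hotel
Conflict count: 0

Answer: 0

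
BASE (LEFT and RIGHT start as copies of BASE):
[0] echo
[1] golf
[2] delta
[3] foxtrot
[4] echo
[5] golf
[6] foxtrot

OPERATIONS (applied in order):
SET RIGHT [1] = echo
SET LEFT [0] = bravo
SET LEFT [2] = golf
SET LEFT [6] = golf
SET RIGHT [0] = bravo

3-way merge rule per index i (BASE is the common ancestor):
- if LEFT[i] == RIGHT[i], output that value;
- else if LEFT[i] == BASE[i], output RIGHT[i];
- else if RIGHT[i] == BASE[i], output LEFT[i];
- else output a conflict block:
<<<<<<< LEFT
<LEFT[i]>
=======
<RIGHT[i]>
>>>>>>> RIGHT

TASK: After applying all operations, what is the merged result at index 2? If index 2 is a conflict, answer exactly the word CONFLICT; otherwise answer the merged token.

Final LEFT:  [bravo, golf, golf, foxtrot, echo, golf, golf]
Final RIGHT: [bravo, echo, delta, foxtrot, echo, golf, foxtrot]
i=0: L=bravo R=bravo -> agree -> bravo
i=1: L=golf=BASE, R=echo -> take RIGHT -> echo
i=2: L=golf, R=delta=BASE -> take LEFT -> golf
i=3: L=foxtrot R=foxtrot -> agree -> foxtrot
i=4: L=echo R=echo -> agree -> echo
i=5: L=golf R=golf -> agree -> golf
i=6: L=golf, R=foxtrot=BASE -> take LEFT -> golf
Index 2 -> golf

Answer: golf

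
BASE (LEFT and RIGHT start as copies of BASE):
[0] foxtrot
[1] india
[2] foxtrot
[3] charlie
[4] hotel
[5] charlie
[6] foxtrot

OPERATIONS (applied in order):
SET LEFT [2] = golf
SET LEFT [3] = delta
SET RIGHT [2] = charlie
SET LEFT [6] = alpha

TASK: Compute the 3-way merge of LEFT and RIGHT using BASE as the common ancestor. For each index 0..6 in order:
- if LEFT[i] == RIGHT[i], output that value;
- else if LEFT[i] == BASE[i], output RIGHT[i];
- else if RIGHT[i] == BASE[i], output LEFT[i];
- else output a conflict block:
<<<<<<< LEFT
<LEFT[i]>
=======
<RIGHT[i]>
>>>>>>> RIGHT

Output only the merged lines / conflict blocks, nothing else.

Final LEFT:  [foxtrot, india, golf, delta, hotel, charlie, alpha]
Final RIGHT: [foxtrot, india, charlie, charlie, hotel, charlie, foxtrot]
i=0: L=foxtrot R=foxtrot -> agree -> foxtrot
i=1: L=india R=india -> agree -> india
i=2: BASE=foxtrot L=golf R=charlie all differ -> CONFLICT
i=3: L=delta, R=charlie=BASE -> take LEFT -> delta
i=4: L=hotel R=hotel -> agree -> hotel
i=5: L=charlie R=charlie -> agree -> charlie
i=6: L=alpha, R=foxtrot=BASE -> take LEFT -> alpha

Answer: foxtrot
india
<<<<<<< LEFT
golf
=======
charlie
>>>>>>> RIGHT
delta
hotel
charlie
alpha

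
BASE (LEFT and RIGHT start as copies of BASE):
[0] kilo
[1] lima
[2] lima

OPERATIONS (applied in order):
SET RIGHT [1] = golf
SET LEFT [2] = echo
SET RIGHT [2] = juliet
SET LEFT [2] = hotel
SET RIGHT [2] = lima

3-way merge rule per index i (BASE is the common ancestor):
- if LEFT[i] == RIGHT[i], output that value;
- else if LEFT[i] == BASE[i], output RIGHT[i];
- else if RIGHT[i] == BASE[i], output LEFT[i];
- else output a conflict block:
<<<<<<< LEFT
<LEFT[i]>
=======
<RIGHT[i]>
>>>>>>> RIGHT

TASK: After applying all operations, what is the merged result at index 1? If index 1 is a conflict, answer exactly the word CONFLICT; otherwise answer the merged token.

Final LEFT:  [kilo, lima, hotel]
Final RIGHT: [kilo, golf, lima]
i=0: L=kilo R=kilo -> agree -> kilo
i=1: L=lima=BASE, R=golf -> take RIGHT -> golf
i=2: L=hotel, R=lima=BASE -> take LEFT -> hotel
Index 1 -> golf

Answer: golf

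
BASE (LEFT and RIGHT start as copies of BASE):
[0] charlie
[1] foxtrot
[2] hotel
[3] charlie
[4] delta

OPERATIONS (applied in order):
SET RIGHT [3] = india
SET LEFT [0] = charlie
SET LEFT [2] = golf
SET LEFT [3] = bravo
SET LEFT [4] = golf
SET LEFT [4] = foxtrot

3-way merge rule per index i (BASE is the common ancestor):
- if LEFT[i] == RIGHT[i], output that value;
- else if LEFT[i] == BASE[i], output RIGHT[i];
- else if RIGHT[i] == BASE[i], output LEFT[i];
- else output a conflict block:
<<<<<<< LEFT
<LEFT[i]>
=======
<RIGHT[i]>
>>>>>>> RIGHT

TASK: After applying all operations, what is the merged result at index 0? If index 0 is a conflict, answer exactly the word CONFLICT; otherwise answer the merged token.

Answer: charlie

Derivation:
Final LEFT:  [charlie, foxtrot, golf, bravo, foxtrot]
Final RIGHT: [charlie, foxtrot, hotel, india, delta]
i=0: L=charlie R=charlie -> agree -> charlie
i=1: L=foxtrot R=foxtrot -> agree -> foxtrot
i=2: L=golf, R=hotel=BASE -> take LEFT -> golf
i=3: BASE=charlie L=bravo R=india all differ -> CONFLICT
i=4: L=foxtrot, R=delta=BASE -> take LEFT -> foxtrot
Index 0 -> charlie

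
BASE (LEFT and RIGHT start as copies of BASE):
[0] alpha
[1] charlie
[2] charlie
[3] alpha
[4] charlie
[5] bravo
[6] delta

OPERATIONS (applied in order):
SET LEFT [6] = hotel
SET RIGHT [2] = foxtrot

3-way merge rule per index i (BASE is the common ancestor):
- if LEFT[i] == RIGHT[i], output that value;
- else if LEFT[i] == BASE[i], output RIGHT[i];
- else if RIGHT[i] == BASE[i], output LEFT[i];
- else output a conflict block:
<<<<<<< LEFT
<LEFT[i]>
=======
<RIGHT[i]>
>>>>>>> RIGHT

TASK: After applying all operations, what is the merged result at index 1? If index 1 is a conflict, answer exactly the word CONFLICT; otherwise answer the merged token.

Final LEFT:  [alpha, charlie, charlie, alpha, charlie, bravo, hotel]
Final RIGHT: [alpha, charlie, foxtrot, alpha, charlie, bravo, delta]
i=0: L=alpha R=alpha -> agree -> alpha
i=1: L=charlie R=charlie -> agree -> charlie
i=2: L=charlie=BASE, R=foxtrot -> take RIGHT -> foxtrot
i=3: L=alpha R=alpha -> agree -> alpha
i=4: L=charlie R=charlie -> agree -> charlie
i=5: L=bravo R=bravo -> agree -> bravo
i=6: L=hotel, R=delta=BASE -> take LEFT -> hotel
Index 1 -> charlie

Answer: charlie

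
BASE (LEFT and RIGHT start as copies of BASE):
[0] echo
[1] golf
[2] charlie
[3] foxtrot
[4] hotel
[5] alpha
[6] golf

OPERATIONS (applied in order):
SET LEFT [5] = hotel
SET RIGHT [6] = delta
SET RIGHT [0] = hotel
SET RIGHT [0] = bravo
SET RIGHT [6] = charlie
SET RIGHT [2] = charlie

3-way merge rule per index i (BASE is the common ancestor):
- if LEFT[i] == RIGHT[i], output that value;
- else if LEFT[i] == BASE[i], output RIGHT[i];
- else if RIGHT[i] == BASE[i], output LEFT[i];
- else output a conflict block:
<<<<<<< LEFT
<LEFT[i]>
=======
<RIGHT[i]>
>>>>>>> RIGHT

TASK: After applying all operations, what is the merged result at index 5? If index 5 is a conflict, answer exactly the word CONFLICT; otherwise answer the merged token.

Answer: hotel

Derivation:
Final LEFT:  [echo, golf, charlie, foxtrot, hotel, hotel, golf]
Final RIGHT: [bravo, golf, charlie, foxtrot, hotel, alpha, charlie]
i=0: L=echo=BASE, R=bravo -> take RIGHT -> bravo
i=1: L=golf R=golf -> agree -> golf
i=2: L=charlie R=charlie -> agree -> charlie
i=3: L=foxtrot R=foxtrot -> agree -> foxtrot
i=4: L=hotel R=hotel -> agree -> hotel
i=5: L=hotel, R=alpha=BASE -> take LEFT -> hotel
i=6: L=golf=BASE, R=charlie -> take RIGHT -> charlie
Index 5 -> hotel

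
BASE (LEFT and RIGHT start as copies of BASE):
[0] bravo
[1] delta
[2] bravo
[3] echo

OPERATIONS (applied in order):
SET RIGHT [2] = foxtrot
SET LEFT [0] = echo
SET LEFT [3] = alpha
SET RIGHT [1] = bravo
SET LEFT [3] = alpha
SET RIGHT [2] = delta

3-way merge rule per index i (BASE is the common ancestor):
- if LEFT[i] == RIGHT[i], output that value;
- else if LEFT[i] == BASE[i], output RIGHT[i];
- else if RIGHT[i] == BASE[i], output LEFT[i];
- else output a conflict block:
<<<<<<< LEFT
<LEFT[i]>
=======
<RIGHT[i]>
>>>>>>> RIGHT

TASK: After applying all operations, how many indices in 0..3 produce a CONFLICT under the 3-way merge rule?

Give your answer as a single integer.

Answer: 0

Derivation:
Final LEFT:  [echo, delta, bravo, alpha]
Final RIGHT: [bravo, bravo, delta, echo]
i=0: L=echo, R=bravo=BASE -> take LEFT -> echo
i=1: L=delta=BASE, R=bravo -> take RIGHT -> bravo
i=2: L=bravo=BASE, R=delta -> take RIGHT -> delta
i=3: L=alpha, R=echo=BASE -> take LEFT -> alpha
Conflict count: 0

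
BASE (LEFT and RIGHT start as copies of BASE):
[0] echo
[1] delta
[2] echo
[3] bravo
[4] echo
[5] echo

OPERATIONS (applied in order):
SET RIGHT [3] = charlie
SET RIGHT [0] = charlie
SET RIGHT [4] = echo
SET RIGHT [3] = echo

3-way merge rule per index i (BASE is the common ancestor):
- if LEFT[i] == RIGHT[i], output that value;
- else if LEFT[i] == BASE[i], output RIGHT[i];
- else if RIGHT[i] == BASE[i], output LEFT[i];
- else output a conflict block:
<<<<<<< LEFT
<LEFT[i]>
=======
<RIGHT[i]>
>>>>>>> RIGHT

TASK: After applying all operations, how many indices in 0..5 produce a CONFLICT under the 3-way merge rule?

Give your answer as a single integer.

Answer: 0

Derivation:
Final LEFT:  [echo, delta, echo, bravo, echo, echo]
Final RIGHT: [charlie, delta, echo, echo, echo, echo]
i=0: L=echo=BASE, R=charlie -> take RIGHT -> charlie
i=1: L=delta R=delta -> agree -> delta
i=2: L=echo R=echo -> agree -> echo
i=3: L=bravo=BASE, R=echo -> take RIGHT -> echo
i=4: L=echo R=echo -> agree -> echo
i=5: L=echo R=echo -> agree -> echo
Conflict count: 0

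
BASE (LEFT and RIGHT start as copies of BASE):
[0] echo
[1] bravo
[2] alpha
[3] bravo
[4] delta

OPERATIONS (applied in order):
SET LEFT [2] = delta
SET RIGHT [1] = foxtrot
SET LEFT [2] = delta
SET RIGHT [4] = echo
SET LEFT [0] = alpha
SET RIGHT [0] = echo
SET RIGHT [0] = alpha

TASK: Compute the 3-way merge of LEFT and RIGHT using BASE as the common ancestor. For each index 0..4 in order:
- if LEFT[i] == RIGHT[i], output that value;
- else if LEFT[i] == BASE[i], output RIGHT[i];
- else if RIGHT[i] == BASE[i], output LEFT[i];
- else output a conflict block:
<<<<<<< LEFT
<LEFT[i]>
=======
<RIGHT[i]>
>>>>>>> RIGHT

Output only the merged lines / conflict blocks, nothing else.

Final LEFT:  [alpha, bravo, delta, bravo, delta]
Final RIGHT: [alpha, foxtrot, alpha, bravo, echo]
i=0: L=alpha R=alpha -> agree -> alpha
i=1: L=bravo=BASE, R=foxtrot -> take RIGHT -> foxtrot
i=2: L=delta, R=alpha=BASE -> take LEFT -> delta
i=3: L=bravo R=bravo -> agree -> bravo
i=4: L=delta=BASE, R=echo -> take RIGHT -> echo

Answer: alpha
foxtrot
delta
bravo
echo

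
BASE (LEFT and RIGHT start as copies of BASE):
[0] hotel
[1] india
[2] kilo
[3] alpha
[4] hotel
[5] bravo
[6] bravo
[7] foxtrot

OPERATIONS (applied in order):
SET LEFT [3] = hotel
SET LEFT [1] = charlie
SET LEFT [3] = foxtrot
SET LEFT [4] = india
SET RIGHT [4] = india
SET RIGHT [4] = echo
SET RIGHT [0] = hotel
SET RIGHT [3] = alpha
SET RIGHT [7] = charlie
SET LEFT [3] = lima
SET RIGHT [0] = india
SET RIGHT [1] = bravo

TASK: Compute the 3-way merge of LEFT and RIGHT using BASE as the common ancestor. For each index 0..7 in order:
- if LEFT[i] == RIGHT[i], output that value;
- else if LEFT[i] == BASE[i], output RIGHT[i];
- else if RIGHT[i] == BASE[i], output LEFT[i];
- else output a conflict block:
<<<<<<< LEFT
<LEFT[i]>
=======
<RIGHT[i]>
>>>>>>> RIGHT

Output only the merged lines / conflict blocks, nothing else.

Answer: india
<<<<<<< LEFT
charlie
=======
bravo
>>>>>>> RIGHT
kilo
lima
<<<<<<< LEFT
india
=======
echo
>>>>>>> RIGHT
bravo
bravo
charlie

Derivation:
Final LEFT:  [hotel, charlie, kilo, lima, india, bravo, bravo, foxtrot]
Final RIGHT: [india, bravo, kilo, alpha, echo, bravo, bravo, charlie]
i=0: L=hotel=BASE, R=india -> take RIGHT -> india
i=1: BASE=india L=charlie R=bravo all differ -> CONFLICT
i=2: L=kilo R=kilo -> agree -> kilo
i=3: L=lima, R=alpha=BASE -> take LEFT -> lima
i=4: BASE=hotel L=india R=echo all differ -> CONFLICT
i=5: L=bravo R=bravo -> agree -> bravo
i=6: L=bravo R=bravo -> agree -> bravo
i=7: L=foxtrot=BASE, R=charlie -> take RIGHT -> charlie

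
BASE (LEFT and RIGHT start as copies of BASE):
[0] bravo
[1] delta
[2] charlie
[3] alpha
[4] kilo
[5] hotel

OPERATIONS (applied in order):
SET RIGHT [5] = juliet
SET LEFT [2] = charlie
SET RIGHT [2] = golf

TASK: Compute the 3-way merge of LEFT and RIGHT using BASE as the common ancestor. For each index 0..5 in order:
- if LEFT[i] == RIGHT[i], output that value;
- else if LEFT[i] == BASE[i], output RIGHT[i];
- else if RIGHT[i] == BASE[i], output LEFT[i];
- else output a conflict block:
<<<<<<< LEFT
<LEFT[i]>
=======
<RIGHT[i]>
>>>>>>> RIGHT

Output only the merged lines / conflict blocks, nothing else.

Final LEFT:  [bravo, delta, charlie, alpha, kilo, hotel]
Final RIGHT: [bravo, delta, golf, alpha, kilo, juliet]
i=0: L=bravo R=bravo -> agree -> bravo
i=1: L=delta R=delta -> agree -> delta
i=2: L=charlie=BASE, R=golf -> take RIGHT -> golf
i=3: L=alpha R=alpha -> agree -> alpha
i=4: L=kilo R=kilo -> agree -> kilo
i=5: L=hotel=BASE, R=juliet -> take RIGHT -> juliet

Answer: bravo
delta
golf
alpha
kilo
juliet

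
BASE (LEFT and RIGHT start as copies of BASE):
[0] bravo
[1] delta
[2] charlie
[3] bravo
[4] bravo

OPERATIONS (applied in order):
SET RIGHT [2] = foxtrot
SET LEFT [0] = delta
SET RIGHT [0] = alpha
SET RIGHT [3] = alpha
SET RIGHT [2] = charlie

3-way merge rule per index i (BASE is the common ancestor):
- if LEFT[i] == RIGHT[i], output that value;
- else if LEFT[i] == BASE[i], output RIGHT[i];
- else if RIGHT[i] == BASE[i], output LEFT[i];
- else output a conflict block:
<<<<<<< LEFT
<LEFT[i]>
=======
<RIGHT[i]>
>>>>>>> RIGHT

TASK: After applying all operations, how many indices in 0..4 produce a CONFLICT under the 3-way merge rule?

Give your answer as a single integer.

Final LEFT:  [delta, delta, charlie, bravo, bravo]
Final RIGHT: [alpha, delta, charlie, alpha, bravo]
i=0: BASE=bravo L=delta R=alpha all differ -> CONFLICT
i=1: L=delta R=delta -> agree -> delta
i=2: L=charlie R=charlie -> agree -> charlie
i=3: L=bravo=BASE, R=alpha -> take RIGHT -> alpha
i=4: L=bravo R=bravo -> agree -> bravo
Conflict count: 1

Answer: 1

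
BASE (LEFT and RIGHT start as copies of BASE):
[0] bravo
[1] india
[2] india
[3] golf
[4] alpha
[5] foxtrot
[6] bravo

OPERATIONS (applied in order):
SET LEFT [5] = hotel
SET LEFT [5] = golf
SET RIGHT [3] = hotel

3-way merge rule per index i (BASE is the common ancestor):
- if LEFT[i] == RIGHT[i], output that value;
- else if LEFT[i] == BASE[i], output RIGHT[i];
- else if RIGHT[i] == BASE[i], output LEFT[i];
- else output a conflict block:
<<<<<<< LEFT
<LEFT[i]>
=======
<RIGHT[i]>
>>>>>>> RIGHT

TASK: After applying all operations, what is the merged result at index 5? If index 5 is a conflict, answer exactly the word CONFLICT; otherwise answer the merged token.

Final LEFT:  [bravo, india, india, golf, alpha, golf, bravo]
Final RIGHT: [bravo, india, india, hotel, alpha, foxtrot, bravo]
i=0: L=bravo R=bravo -> agree -> bravo
i=1: L=india R=india -> agree -> india
i=2: L=india R=india -> agree -> india
i=3: L=golf=BASE, R=hotel -> take RIGHT -> hotel
i=4: L=alpha R=alpha -> agree -> alpha
i=5: L=golf, R=foxtrot=BASE -> take LEFT -> golf
i=6: L=bravo R=bravo -> agree -> bravo
Index 5 -> golf

Answer: golf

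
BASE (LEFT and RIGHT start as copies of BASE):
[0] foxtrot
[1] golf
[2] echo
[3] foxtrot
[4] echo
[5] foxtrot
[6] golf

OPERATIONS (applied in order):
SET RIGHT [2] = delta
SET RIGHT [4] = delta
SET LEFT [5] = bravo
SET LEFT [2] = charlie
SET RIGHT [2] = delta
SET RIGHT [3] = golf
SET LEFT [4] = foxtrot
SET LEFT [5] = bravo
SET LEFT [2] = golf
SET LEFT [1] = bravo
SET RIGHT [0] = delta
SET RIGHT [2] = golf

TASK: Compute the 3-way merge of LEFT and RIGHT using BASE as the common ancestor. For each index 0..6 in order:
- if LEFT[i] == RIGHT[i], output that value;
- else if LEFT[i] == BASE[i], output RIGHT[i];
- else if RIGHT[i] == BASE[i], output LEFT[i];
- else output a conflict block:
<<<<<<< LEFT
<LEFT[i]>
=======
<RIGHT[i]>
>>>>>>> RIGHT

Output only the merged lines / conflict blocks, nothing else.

Answer: delta
bravo
golf
golf
<<<<<<< LEFT
foxtrot
=======
delta
>>>>>>> RIGHT
bravo
golf

Derivation:
Final LEFT:  [foxtrot, bravo, golf, foxtrot, foxtrot, bravo, golf]
Final RIGHT: [delta, golf, golf, golf, delta, foxtrot, golf]
i=0: L=foxtrot=BASE, R=delta -> take RIGHT -> delta
i=1: L=bravo, R=golf=BASE -> take LEFT -> bravo
i=2: L=golf R=golf -> agree -> golf
i=3: L=foxtrot=BASE, R=golf -> take RIGHT -> golf
i=4: BASE=echo L=foxtrot R=delta all differ -> CONFLICT
i=5: L=bravo, R=foxtrot=BASE -> take LEFT -> bravo
i=6: L=golf R=golf -> agree -> golf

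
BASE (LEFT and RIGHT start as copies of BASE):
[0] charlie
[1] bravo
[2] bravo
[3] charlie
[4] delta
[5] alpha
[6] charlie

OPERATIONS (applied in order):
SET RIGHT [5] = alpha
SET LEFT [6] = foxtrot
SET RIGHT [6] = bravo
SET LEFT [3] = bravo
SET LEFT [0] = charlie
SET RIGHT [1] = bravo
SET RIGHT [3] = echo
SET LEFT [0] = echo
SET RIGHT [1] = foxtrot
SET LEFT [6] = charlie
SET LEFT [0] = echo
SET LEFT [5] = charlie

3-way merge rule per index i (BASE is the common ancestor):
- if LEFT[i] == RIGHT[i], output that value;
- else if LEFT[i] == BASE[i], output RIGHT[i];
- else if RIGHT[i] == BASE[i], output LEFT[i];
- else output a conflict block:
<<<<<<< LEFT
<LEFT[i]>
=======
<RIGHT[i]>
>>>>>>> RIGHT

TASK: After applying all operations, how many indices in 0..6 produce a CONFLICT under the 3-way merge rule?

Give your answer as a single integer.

Final LEFT:  [echo, bravo, bravo, bravo, delta, charlie, charlie]
Final RIGHT: [charlie, foxtrot, bravo, echo, delta, alpha, bravo]
i=0: L=echo, R=charlie=BASE -> take LEFT -> echo
i=1: L=bravo=BASE, R=foxtrot -> take RIGHT -> foxtrot
i=2: L=bravo R=bravo -> agree -> bravo
i=3: BASE=charlie L=bravo R=echo all differ -> CONFLICT
i=4: L=delta R=delta -> agree -> delta
i=5: L=charlie, R=alpha=BASE -> take LEFT -> charlie
i=6: L=charlie=BASE, R=bravo -> take RIGHT -> bravo
Conflict count: 1

Answer: 1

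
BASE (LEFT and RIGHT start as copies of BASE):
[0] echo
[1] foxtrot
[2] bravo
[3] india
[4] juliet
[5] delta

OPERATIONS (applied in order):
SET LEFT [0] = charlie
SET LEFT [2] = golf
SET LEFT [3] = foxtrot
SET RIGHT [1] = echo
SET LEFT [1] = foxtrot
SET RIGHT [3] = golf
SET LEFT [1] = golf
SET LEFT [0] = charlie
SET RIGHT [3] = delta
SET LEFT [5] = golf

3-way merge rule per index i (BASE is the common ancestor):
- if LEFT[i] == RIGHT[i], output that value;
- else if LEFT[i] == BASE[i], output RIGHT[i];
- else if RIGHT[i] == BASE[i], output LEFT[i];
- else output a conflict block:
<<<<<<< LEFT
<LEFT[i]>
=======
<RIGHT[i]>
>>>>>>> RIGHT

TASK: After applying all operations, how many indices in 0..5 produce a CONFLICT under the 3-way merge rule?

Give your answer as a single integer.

Final LEFT:  [charlie, golf, golf, foxtrot, juliet, golf]
Final RIGHT: [echo, echo, bravo, delta, juliet, delta]
i=0: L=charlie, R=echo=BASE -> take LEFT -> charlie
i=1: BASE=foxtrot L=golf R=echo all differ -> CONFLICT
i=2: L=golf, R=bravo=BASE -> take LEFT -> golf
i=3: BASE=india L=foxtrot R=delta all differ -> CONFLICT
i=4: L=juliet R=juliet -> agree -> juliet
i=5: L=golf, R=delta=BASE -> take LEFT -> golf
Conflict count: 2

Answer: 2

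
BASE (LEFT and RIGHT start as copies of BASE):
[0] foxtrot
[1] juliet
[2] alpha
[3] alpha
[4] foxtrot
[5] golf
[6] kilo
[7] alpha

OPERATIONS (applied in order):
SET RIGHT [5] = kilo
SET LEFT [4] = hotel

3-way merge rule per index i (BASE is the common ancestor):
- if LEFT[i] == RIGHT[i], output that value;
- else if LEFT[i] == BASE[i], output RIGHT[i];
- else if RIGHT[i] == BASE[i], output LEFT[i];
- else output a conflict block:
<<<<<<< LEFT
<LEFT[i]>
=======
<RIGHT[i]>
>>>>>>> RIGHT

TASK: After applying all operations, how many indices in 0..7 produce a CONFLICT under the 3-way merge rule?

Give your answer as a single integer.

Final LEFT:  [foxtrot, juliet, alpha, alpha, hotel, golf, kilo, alpha]
Final RIGHT: [foxtrot, juliet, alpha, alpha, foxtrot, kilo, kilo, alpha]
i=0: L=foxtrot R=foxtrot -> agree -> foxtrot
i=1: L=juliet R=juliet -> agree -> juliet
i=2: L=alpha R=alpha -> agree -> alpha
i=3: L=alpha R=alpha -> agree -> alpha
i=4: L=hotel, R=foxtrot=BASE -> take LEFT -> hotel
i=5: L=golf=BASE, R=kilo -> take RIGHT -> kilo
i=6: L=kilo R=kilo -> agree -> kilo
i=7: L=alpha R=alpha -> agree -> alpha
Conflict count: 0

Answer: 0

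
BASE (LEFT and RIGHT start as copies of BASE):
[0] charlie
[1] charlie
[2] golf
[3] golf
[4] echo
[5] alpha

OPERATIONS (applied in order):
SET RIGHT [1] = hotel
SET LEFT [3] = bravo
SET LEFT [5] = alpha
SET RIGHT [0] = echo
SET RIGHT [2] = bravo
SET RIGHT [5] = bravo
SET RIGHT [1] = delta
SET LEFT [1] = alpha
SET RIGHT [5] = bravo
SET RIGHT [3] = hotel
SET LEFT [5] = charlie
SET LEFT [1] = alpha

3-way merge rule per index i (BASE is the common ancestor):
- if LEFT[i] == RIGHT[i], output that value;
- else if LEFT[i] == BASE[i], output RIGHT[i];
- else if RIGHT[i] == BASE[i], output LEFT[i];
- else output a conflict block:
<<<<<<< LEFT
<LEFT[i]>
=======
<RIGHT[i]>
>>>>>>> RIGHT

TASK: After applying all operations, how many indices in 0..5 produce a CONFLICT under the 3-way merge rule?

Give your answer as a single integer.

Answer: 3

Derivation:
Final LEFT:  [charlie, alpha, golf, bravo, echo, charlie]
Final RIGHT: [echo, delta, bravo, hotel, echo, bravo]
i=0: L=charlie=BASE, R=echo -> take RIGHT -> echo
i=1: BASE=charlie L=alpha R=delta all differ -> CONFLICT
i=2: L=golf=BASE, R=bravo -> take RIGHT -> bravo
i=3: BASE=golf L=bravo R=hotel all differ -> CONFLICT
i=4: L=echo R=echo -> agree -> echo
i=5: BASE=alpha L=charlie R=bravo all differ -> CONFLICT
Conflict count: 3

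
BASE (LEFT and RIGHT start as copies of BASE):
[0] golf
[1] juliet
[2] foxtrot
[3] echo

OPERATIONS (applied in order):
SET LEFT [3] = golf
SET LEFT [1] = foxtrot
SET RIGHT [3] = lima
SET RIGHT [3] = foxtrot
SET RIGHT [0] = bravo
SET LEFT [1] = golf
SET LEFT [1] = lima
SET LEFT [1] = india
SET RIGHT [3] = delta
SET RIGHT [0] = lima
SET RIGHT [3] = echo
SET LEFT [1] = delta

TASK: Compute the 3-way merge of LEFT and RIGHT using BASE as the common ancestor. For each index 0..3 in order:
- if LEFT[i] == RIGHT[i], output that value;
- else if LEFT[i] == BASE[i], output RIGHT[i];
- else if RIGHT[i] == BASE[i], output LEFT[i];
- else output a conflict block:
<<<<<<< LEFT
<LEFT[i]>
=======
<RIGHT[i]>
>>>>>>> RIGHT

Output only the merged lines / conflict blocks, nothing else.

Final LEFT:  [golf, delta, foxtrot, golf]
Final RIGHT: [lima, juliet, foxtrot, echo]
i=0: L=golf=BASE, R=lima -> take RIGHT -> lima
i=1: L=delta, R=juliet=BASE -> take LEFT -> delta
i=2: L=foxtrot R=foxtrot -> agree -> foxtrot
i=3: L=golf, R=echo=BASE -> take LEFT -> golf

Answer: lima
delta
foxtrot
golf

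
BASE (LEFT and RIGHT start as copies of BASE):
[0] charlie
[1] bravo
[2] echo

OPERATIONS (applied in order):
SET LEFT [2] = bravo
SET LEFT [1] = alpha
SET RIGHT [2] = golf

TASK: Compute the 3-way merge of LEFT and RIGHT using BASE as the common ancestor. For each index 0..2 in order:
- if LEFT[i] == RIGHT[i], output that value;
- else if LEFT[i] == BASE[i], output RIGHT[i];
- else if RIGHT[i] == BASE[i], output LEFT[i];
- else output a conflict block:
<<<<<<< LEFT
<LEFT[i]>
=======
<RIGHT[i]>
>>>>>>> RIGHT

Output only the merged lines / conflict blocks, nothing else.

Final LEFT:  [charlie, alpha, bravo]
Final RIGHT: [charlie, bravo, golf]
i=0: L=charlie R=charlie -> agree -> charlie
i=1: L=alpha, R=bravo=BASE -> take LEFT -> alpha
i=2: BASE=echo L=bravo R=golf all differ -> CONFLICT

Answer: charlie
alpha
<<<<<<< LEFT
bravo
=======
golf
>>>>>>> RIGHT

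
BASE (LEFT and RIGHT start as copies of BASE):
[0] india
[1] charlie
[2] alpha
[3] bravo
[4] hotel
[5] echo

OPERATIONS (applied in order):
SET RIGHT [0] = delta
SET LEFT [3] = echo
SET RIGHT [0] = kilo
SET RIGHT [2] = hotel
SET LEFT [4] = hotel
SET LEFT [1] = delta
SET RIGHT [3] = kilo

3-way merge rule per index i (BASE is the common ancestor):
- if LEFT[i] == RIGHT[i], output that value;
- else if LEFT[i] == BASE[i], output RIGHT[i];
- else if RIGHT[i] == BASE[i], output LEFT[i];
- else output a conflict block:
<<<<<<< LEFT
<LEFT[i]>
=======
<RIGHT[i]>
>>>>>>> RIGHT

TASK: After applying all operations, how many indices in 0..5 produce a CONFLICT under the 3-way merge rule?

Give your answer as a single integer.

Final LEFT:  [india, delta, alpha, echo, hotel, echo]
Final RIGHT: [kilo, charlie, hotel, kilo, hotel, echo]
i=0: L=india=BASE, R=kilo -> take RIGHT -> kilo
i=1: L=delta, R=charlie=BASE -> take LEFT -> delta
i=2: L=alpha=BASE, R=hotel -> take RIGHT -> hotel
i=3: BASE=bravo L=echo R=kilo all differ -> CONFLICT
i=4: L=hotel R=hotel -> agree -> hotel
i=5: L=echo R=echo -> agree -> echo
Conflict count: 1

Answer: 1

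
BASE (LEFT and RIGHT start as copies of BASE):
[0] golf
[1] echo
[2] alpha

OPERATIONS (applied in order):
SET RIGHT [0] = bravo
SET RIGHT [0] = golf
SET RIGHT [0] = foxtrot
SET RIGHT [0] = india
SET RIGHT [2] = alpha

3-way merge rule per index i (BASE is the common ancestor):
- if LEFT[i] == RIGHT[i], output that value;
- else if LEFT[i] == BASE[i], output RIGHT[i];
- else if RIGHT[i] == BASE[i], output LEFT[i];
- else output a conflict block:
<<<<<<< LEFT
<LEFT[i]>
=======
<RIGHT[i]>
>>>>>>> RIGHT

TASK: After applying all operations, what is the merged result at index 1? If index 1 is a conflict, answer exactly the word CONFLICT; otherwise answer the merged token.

Answer: echo

Derivation:
Final LEFT:  [golf, echo, alpha]
Final RIGHT: [india, echo, alpha]
i=0: L=golf=BASE, R=india -> take RIGHT -> india
i=1: L=echo R=echo -> agree -> echo
i=2: L=alpha R=alpha -> agree -> alpha
Index 1 -> echo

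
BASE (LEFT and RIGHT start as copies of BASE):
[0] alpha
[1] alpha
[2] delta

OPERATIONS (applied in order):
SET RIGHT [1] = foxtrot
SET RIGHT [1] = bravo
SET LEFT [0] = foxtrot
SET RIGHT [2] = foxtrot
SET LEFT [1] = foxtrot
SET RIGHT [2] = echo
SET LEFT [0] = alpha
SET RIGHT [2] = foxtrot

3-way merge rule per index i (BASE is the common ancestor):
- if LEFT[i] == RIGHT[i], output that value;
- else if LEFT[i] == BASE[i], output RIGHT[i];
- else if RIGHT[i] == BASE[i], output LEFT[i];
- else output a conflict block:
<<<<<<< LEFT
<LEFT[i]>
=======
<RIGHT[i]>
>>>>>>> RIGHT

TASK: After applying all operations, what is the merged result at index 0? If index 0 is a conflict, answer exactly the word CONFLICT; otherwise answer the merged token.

Answer: alpha

Derivation:
Final LEFT:  [alpha, foxtrot, delta]
Final RIGHT: [alpha, bravo, foxtrot]
i=0: L=alpha R=alpha -> agree -> alpha
i=1: BASE=alpha L=foxtrot R=bravo all differ -> CONFLICT
i=2: L=delta=BASE, R=foxtrot -> take RIGHT -> foxtrot
Index 0 -> alpha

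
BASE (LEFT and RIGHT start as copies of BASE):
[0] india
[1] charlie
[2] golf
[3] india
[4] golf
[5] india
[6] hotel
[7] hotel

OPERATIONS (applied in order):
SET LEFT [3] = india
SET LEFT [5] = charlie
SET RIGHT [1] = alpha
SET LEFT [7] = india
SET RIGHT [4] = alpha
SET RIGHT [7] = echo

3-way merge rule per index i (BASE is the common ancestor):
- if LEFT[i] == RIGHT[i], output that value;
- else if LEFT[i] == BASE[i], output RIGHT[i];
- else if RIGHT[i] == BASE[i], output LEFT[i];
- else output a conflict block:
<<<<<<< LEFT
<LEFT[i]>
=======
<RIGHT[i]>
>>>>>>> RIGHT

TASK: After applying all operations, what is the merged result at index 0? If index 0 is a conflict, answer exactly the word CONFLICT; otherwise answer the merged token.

Answer: india

Derivation:
Final LEFT:  [india, charlie, golf, india, golf, charlie, hotel, india]
Final RIGHT: [india, alpha, golf, india, alpha, india, hotel, echo]
i=0: L=india R=india -> agree -> india
i=1: L=charlie=BASE, R=alpha -> take RIGHT -> alpha
i=2: L=golf R=golf -> agree -> golf
i=3: L=india R=india -> agree -> india
i=4: L=golf=BASE, R=alpha -> take RIGHT -> alpha
i=5: L=charlie, R=india=BASE -> take LEFT -> charlie
i=6: L=hotel R=hotel -> agree -> hotel
i=7: BASE=hotel L=india R=echo all differ -> CONFLICT
Index 0 -> india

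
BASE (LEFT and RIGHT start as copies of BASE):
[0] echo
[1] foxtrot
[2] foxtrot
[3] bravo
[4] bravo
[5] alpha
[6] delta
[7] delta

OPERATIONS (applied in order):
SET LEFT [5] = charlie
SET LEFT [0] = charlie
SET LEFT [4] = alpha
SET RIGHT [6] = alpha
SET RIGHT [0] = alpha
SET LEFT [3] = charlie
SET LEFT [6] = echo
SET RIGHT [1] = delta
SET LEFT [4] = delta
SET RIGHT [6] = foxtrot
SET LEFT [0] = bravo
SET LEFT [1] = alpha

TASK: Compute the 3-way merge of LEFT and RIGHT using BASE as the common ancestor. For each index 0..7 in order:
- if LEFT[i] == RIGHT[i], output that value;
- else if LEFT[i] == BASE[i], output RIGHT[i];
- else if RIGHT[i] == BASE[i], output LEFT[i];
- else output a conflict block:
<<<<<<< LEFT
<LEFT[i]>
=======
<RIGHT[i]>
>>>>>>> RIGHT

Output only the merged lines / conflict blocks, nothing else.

Answer: <<<<<<< LEFT
bravo
=======
alpha
>>>>>>> RIGHT
<<<<<<< LEFT
alpha
=======
delta
>>>>>>> RIGHT
foxtrot
charlie
delta
charlie
<<<<<<< LEFT
echo
=======
foxtrot
>>>>>>> RIGHT
delta

Derivation:
Final LEFT:  [bravo, alpha, foxtrot, charlie, delta, charlie, echo, delta]
Final RIGHT: [alpha, delta, foxtrot, bravo, bravo, alpha, foxtrot, delta]
i=0: BASE=echo L=bravo R=alpha all differ -> CONFLICT
i=1: BASE=foxtrot L=alpha R=delta all differ -> CONFLICT
i=2: L=foxtrot R=foxtrot -> agree -> foxtrot
i=3: L=charlie, R=bravo=BASE -> take LEFT -> charlie
i=4: L=delta, R=bravo=BASE -> take LEFT -> delta
i=5: L=charlie, R=alpha=BASE -> take LEFT -> charlie
i=6: BASE=delta L=echo R=foxtrot all differ -> CONFLICT
i=7: L=delta R=delta -> agree -> delta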